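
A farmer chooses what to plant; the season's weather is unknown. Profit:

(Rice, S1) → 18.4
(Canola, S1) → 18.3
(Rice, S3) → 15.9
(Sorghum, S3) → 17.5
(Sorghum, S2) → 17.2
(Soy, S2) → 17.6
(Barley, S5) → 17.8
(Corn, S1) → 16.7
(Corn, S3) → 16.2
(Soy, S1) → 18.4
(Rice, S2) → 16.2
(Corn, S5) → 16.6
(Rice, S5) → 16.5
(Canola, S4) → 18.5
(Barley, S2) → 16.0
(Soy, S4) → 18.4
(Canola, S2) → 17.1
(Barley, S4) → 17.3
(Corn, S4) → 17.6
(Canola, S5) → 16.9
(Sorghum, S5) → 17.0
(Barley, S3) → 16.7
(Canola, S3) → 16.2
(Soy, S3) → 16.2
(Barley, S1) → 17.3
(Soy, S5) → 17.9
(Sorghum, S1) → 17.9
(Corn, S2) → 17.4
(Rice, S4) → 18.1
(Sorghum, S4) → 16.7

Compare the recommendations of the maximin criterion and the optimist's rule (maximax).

Row minima: Canola=16.2, Corn=16.2, Barley=16.0, Rice=15.9, Soy=16.2, Sorghum=16.7
Best worst-case = 16.7 → Sorghum.
Row maxima: Canola=18.5, Corn=17.6, Barley=17.8, Rice=18.4, Soy=18.4, Sorghum=17.9
Best best-case = 18.5 → Canola.

maximin → Sorghum; maximax → Canola (disagree)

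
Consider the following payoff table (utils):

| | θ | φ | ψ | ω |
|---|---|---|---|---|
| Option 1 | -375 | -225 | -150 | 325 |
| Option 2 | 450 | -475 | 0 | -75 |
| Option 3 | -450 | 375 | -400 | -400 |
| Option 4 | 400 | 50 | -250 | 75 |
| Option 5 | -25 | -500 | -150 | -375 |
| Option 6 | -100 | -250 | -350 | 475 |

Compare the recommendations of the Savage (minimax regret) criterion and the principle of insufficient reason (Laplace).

Column bests: θ=450, φ=375, ψ=0, ω=475.
Option 1 regrets: 825, 600, 150, 150 → max 825
Option 2 regrets: 0, 850, 0, 550 → max 850
Option 3 regrets: 900, 0, 400, 875 → max 900
Option 4 regrets: 50, 325, 250, 400 → max 400
Option 5 regrets: 475, 875, 150, 850 → max 875
Option 6 regrets: 550, 625, 350, 0 → max 625
Smallest max regret = 400 → Option 4.
Row averages: Option 1=-106.25, Option 2=-25, Option 3=-218.75, Option 4=68.75, Option 5=-262.5, Option 6=-56.25
Highest average = 68.75 → Option 4.

minimax regret → Option 4; laplace → Option 4 (agree)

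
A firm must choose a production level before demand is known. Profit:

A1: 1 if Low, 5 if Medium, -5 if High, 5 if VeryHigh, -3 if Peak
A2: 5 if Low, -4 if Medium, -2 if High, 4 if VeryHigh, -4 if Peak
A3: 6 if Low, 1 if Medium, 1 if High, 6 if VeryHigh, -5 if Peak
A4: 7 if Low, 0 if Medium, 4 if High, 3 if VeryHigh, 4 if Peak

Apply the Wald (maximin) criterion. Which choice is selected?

Row minima: A1=-5, A2=-4, A3=-5, A4=0
Best worst-case = 0 → A4.

A4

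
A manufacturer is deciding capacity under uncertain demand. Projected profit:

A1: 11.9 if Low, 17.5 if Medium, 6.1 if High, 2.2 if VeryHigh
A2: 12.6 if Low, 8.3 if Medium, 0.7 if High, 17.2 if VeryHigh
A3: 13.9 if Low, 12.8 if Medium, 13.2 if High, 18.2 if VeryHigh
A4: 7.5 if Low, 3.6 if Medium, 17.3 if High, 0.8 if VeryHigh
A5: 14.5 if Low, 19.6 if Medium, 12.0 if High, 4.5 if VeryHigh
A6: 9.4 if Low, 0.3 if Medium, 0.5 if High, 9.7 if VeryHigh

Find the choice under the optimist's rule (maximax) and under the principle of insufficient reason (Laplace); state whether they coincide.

Row maxima: A1=17.5, A2=17.2, A3=18.2, A4=17.3, A5=19.6, A6=9.7
Best best-case = 19.6 → A5.
Row averages: A1=9.425, A2=9.7, A3=14.525, A4=7.3, A5=12.65, A6=4.975
Highest average = 14.525 → A3.

maximax → A5; laplace → A3 (disagree)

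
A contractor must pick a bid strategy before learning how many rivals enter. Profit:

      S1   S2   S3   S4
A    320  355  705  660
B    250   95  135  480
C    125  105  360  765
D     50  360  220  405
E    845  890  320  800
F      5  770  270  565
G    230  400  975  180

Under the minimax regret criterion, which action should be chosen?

A

Column bests: S1=845, S2=890, S3=975, S4=800.
A regrets: 525, 535, 270, 140 → max 535
B regrets: 595, 795, 840, 320 → max 840
C regrets: 720, 785, 615, 35 → max 785
D regrets: 795, 530, 755, 395 → max 795
E regrets: 0, 0, 655, 0 → max 655
F regrets: 840, 120, 705, 235 → max 840
G regrets: 615, 490, 0, 620 → max 620
Smallest max regret = 535 → A.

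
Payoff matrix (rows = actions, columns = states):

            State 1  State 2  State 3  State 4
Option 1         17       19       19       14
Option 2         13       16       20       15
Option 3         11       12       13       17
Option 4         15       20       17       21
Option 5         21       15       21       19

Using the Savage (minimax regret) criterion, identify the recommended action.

Column bests: State 1=21, State 2=20, State 3=21, State 4=21.
Option 1 regrets: 4, 1, 2, 7 → max 7
Option 2 regrets: 8, 4, 1, 6 → max 8
Option 3 regrets: 10, 8, 8, 4 → max 10
Option 4 regrets: 6, 0, 4, 0 → max 6
Option 5 regrets: 0, 5, 0, 2 → max 5
Smallest max regret = 5 → Option 5.

Option 5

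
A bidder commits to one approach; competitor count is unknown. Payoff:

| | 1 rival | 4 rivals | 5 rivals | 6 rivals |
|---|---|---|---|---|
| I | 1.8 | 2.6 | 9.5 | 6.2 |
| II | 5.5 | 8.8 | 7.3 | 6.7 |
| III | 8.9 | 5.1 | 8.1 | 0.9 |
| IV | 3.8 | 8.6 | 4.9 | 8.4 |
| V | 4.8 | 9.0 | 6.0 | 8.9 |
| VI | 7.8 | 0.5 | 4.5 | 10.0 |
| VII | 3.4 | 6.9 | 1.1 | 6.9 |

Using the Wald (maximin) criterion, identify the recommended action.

II

Row minima: I=1.8, II=5.5, III=0.9, IV=3.8, V=4.8, VI=0.5, VII=1.1
Best worst-case = 5.5 → II.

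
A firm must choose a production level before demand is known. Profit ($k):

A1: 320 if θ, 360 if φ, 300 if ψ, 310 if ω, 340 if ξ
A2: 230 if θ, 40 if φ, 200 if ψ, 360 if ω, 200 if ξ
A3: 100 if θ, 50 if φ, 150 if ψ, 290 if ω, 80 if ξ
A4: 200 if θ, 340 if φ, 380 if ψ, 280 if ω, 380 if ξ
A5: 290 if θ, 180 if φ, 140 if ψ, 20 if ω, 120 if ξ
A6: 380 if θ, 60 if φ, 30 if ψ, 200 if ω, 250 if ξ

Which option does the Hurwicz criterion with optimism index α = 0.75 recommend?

A1

A1: 0.75·360 + 0.25·300 = 345
A2: 0.75·360 + 0.25·40 = 280
A3: 0.75·290 + 0.25·50 = 230
A4: 0.75·380 + 0.25·200 = 335
A5: 0.75·290 + 0.25·20 = 222.5
A6: 0.75·380 + 0.25·30 = 292.5
Highest Hurwicz score = 345 → A1.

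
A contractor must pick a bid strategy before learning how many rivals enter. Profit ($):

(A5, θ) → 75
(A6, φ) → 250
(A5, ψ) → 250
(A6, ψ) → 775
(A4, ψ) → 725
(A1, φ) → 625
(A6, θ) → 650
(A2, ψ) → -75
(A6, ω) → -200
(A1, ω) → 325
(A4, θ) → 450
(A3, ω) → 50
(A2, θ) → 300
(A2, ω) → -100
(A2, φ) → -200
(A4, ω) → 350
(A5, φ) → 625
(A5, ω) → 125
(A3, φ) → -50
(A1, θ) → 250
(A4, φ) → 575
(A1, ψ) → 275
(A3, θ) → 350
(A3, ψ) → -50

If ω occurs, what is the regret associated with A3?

300

Best payoff under ω is 350.
Regret = 350 − 50 = 300.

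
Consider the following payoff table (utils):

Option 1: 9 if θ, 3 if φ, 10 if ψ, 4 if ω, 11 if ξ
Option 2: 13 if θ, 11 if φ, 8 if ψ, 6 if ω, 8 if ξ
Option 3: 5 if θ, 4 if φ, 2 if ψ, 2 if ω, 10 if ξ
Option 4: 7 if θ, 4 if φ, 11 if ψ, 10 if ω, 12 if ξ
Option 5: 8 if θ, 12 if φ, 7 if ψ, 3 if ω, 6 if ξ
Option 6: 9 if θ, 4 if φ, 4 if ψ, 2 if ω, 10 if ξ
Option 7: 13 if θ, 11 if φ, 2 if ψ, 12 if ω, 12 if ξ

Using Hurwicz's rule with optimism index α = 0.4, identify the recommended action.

Option 1: 0.4·11 + 0.6·3 = 6.2
Option 2: 0.4·13 + 0.6·6 = 8.8
Option 3: 0.4·10 + 0.6·2 = 5.2
Option 4: 0.4·12 + 0.6·4 = 7.2
Option 5: 0.4·12 + 0.6·3 = 6.6
Option 6: 0.4·10 + 0.6·2 = 5.2
Option 7: 0.4·13 + 0.6·2 = 6.4
Highest Hurwicz score = 8.8 → Option 2.

Option 2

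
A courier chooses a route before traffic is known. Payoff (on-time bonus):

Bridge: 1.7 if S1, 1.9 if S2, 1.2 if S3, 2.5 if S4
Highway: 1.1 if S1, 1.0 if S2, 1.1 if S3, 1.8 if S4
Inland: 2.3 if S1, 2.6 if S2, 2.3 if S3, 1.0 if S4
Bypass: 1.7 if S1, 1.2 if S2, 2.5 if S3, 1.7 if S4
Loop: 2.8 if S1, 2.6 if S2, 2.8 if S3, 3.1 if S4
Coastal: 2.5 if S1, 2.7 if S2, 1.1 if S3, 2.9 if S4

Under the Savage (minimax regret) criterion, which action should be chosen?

Column bests: S1=2.8, S2=2.7, S3=2.8, S4=3.1.
Bridge regrets: 1.1, 0.8, 1.6, 0.6 → max 1.6
Highway regrets: 1.7, 1.7, 1.7, 1.3 → max 1.7
Inland regrets: 0.5, 0.1, 0.5, 2.1 → max 2.1
Bypass regrets: 1.1, 1.5, 0.3, 1.4 → max 1.5
Loop regrets: 0.0, 0.1, 0.0, 0.0 → max 0.1
Coastal regrets: 0.3, 0.0, 1.7, 0.2 → max 1.7
Smallest max regret = 0.1 → Loop.

Loop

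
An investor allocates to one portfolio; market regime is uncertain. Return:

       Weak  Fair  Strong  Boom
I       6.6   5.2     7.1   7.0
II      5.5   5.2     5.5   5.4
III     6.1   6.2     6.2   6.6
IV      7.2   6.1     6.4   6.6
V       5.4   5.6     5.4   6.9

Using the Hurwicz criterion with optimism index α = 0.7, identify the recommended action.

I: 0.7·7.1 + 0.3·5.2 = 6.53
II: 0.7·5.5 + 0.3·5.2 = 5.41
III: 0.7·6.6 + 0.3·6.1 = 6.45
IV: 0.7·7.2 + 0.3·6.1 = 6.87
V: 0.7·6.9 + 0.3·5.4 = 6.45
Highest Hurwicz score = 6.87 → IV.

IV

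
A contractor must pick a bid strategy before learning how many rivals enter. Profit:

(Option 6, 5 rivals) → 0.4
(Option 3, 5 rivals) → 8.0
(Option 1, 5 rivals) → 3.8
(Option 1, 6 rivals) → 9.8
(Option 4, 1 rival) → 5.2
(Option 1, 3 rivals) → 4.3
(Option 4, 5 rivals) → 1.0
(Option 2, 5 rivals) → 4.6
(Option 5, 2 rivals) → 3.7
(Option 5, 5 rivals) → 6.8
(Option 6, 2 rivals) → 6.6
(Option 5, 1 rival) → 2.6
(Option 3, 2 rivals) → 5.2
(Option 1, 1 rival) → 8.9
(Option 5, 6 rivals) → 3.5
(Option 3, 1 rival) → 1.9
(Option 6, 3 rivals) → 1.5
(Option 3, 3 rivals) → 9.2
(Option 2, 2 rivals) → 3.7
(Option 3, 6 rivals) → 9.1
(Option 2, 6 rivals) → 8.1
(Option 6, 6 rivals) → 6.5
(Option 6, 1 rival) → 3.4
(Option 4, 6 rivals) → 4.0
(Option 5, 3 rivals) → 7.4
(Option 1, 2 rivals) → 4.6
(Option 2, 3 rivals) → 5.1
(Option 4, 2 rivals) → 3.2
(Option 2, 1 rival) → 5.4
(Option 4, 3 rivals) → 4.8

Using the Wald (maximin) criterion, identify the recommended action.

Option 1

Row minima: Option 1=3.8, Option 2=3.7, Option 3=1.9, Option 4=1.0, Option 5=2.6, Option 6=0.4
Best worst-case = 3.8 → Option 1.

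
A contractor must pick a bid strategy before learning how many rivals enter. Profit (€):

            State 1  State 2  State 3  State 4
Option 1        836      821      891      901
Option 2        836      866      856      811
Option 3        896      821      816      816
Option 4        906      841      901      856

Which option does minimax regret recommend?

Option 4

Column bests: State 1=906, State 2=866, State 3=901, State 4=901.
Option 1 regrets: 70, 45, 10, 0 → max 70
Option 2 regrets: 70, 0, 45, 90 → max 90
Option 3 regrets: 10, 45, 85, 85 → max 85
Option 4 regrets: 0, 25, 0, 45 → max 45
Smallest max regret = 45 → Option 4.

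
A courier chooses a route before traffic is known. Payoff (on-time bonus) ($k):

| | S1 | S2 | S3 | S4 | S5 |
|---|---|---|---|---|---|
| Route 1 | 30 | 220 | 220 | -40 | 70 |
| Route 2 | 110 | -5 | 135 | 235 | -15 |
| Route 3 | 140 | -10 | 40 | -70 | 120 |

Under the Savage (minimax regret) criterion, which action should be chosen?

Column bests: S1=140, S2=220, S3=220, S4=235, S5=120.
Route 1 regrets: 110, 0, 0, 275, 50 → max 275
Route 2 regrets: 30, 225, 85, 0, 135 → max 225
Route 3 regrets: 0, 230, 180, 305, 0 → max 305
Smallest max regret = 225 → Route 2.

Route 2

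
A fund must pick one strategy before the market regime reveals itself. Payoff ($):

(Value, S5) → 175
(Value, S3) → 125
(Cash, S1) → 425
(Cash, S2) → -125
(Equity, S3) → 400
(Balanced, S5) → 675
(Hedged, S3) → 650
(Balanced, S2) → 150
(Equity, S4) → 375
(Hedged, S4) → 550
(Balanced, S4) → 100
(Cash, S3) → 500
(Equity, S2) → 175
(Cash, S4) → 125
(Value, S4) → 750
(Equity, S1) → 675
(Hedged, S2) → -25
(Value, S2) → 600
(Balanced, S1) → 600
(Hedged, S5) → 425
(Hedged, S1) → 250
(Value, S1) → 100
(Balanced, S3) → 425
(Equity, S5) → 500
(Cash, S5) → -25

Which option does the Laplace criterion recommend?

Equity

Row averages: Value=350, Hedged=370, Cash=180, Equity=425, Balanced=390
Highest average = 425 → Equity.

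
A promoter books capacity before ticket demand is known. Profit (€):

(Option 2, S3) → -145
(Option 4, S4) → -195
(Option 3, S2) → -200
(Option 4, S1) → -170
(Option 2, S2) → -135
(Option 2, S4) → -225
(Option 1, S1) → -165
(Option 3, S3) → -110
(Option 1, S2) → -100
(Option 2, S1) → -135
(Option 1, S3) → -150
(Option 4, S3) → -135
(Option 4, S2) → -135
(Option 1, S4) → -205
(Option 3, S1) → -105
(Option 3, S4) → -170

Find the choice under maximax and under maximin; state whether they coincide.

maximax → Option 1; maximin → Option 4 (disagree)

Row maxima: Option 1=-100, Option 2=-135, Option 3=-105, Option 4=-135
Best best-case = -100 → Option 1.
Row minima: Option 1=-205, Option 2=-225, Option 3=-200, Option 4=-195
Best worst-case = -195 → Option 4.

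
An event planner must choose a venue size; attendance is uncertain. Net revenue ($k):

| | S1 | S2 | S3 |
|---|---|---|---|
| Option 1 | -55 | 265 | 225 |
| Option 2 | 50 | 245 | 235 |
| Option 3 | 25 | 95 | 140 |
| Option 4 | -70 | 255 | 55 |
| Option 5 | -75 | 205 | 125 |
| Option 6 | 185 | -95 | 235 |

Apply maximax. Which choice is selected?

Row maxima: Option 1=265, Option 2=245, Option 3=140, Option 4=255, Option 5=205, Option 6=235
Best best-case = 265 → Option 1.

Option 1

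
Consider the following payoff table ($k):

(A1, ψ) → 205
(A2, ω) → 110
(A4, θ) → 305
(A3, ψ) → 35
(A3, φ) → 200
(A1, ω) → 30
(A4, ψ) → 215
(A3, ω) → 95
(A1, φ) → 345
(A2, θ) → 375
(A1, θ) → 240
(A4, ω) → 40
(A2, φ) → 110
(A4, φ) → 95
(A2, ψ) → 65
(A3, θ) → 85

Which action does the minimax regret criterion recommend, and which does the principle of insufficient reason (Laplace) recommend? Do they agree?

minimax regret → A1; laplace → A1 (agree)

Column bests: θ=375, φ=345, ψ=215, ω=110.
A1 regrets: 135, 0, 10, 80 → max 135
A2 regrets: 0, 235, 150, 0 → max 235
A3 regrets: 290, 145, 180, 15 → max 290
A4 regrets: 70, 250, 0, 70 → max 250
Smallest max regret = 135 → A1.
Row averages: A1=205, A2=165, A3=103.75, A4=163.75
Highest average = 205 → A1.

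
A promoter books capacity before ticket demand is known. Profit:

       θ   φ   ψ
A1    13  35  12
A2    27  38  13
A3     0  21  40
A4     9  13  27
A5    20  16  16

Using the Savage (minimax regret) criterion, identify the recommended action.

Column bests: θ=27, φ=38, ψ=40.
A1 regrets: 14, 3, 28 → max 28
A2 regrets: 0, 0, 27 → max 27
A3 regrets: 27, 17, 0 → max 27
A4 regrets: 18, 25, 13 → max 25
A5 regrets: 7, 22, 24 → max 24
Smallest max regret = 24 → A5.

A5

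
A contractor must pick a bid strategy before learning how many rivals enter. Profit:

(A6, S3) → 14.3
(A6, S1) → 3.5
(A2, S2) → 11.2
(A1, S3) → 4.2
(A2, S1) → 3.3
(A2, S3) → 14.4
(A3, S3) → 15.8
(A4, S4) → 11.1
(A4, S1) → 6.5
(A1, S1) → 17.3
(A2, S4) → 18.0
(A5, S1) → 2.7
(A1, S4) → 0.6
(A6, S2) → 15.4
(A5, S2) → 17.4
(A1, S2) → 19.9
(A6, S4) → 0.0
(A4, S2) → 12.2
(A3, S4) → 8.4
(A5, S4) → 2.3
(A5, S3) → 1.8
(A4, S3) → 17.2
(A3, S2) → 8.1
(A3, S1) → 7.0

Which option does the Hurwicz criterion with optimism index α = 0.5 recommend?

A4

A1: 0.5·19.9 + 0.5·0.6 = 10.25
A2: 0.5·18.0 + 0.5·3.3 = 10.65
A3: 0.5·15.8 + 0.5·7.0 = 11.4
A4: 0.5·17.2 + 0.5·6.5 = 11.85
A5: 0.5·17.4 + 0.5·1.8 = 9.6
A6: 0.5·15.4 + 0.5·0.0 = 7.7
Highest Hurwicz score = 11.85 → A4.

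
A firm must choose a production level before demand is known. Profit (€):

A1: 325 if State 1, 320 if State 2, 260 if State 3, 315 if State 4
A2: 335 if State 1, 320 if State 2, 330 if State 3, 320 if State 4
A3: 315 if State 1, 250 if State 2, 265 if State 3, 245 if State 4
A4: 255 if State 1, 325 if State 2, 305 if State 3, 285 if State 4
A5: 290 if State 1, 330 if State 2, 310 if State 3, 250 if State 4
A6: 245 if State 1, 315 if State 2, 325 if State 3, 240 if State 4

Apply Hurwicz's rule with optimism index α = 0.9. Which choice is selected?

A1: 0.9·325 + 0.1·260 = 318.5
A2: 0.9·335 + 0.1·320 = 333.5
A3: 0.9·315 + 0.1·245 = 308
A4: 0.9·325 + 0.1·255 = 318
A5: 0.9·330 + 0.1·250 = 322
A6: 0.9·325 + 0.1·240 = 316.5
Highest Hurwicz score = 333.5 → A2.

A2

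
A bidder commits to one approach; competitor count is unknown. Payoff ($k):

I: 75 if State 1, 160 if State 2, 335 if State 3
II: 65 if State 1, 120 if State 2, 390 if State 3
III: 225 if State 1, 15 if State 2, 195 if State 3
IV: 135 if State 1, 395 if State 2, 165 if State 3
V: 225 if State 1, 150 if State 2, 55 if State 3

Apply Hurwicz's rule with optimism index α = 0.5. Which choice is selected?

I: 0.5·335 + 0.5·75 = 205
II: 0.5·390 + 0.5·65 = 227.5
III: 0.5·225 + 0.5·15 = 120
IV: 0.5·395 + 0.5·135 = 265
V: 0.5·225 + 0.5·55 = 140
Highest Hurwicz score = 265 → IV.

IV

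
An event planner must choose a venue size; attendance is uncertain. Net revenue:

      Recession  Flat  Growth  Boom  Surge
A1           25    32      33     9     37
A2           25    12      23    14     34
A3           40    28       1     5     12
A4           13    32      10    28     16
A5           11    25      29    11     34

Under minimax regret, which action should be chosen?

Column bests: Recession=40, Flat=32, Growth=33, Boom=28, Surge=37.
A1 regrets: 15, 0, 0, 19, 0 → max 19
A2 regrets: 15, 20, 10, 14, 3 → max 20
A3 regrets: 0, 4, 32, 23, 25 → max 32
A4 regrets: 27, 0, 23, 0, 21 → max 27
A5 regrets: 29, 7, 4, 17, 3 → max 29
Smallest max regret = 19 → A1.

A1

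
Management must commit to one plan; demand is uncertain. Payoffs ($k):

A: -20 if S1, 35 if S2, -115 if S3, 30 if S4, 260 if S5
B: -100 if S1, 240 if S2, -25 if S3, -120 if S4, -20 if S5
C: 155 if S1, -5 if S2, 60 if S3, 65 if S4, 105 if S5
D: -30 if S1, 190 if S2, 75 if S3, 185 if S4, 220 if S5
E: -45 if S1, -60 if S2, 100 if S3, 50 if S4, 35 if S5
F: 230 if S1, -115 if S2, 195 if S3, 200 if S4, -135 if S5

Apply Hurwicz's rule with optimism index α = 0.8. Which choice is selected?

A: 0.8·260 + 0.2·(-115) = 185
B: 0.8·240 + 0.2·(-120) = 168
C: 0.8·155 + 0.2·(-5) = 123
D: 0.8·220 + 0.2·(-30) = 170
E: 0.8·100 + 0.2·(-60) = 68
F: 0.8·230 + 0.2·(-135) = 157
Highest Hurwicz score = 185 → A.

A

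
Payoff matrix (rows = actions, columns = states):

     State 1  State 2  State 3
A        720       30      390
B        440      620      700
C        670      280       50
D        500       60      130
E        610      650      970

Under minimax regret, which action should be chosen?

E

Column bests: State 1=720, State 2=650, State 3=970.
A regrets: 0, 620, 580 → max 620
B regrets: 280, 30, 270 → max 280
C regrets: 50, 370, 920 → max 920
D regrets: 220, 590, 840 → max 840
E regrets: 110, 0, 0 → max 110
Smallest max regret = 110 → E.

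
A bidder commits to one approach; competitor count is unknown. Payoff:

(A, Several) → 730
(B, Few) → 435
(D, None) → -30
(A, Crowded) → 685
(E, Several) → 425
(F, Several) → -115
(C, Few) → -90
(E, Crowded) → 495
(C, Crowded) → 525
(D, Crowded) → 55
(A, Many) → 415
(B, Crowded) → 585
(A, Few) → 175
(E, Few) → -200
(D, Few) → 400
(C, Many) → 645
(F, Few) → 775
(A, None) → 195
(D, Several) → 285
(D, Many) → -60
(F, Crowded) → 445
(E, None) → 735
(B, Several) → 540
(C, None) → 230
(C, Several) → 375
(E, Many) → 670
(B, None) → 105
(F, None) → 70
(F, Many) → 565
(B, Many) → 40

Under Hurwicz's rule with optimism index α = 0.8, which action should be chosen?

A: 0.8·730 + 0.2·175 = 619
B: 0.8·585 + 0.2·40 = 476
C: 0.8·645 + 0.2·(-90) = 498
D: 0.8·400 + 0.2·(-60) = 308
E: 0.8·735 + 0.2·(-200) = 548
F: 0.8·775 + 0.2·(-115) = 597
Highest Hurwicz score = 619 → A.

A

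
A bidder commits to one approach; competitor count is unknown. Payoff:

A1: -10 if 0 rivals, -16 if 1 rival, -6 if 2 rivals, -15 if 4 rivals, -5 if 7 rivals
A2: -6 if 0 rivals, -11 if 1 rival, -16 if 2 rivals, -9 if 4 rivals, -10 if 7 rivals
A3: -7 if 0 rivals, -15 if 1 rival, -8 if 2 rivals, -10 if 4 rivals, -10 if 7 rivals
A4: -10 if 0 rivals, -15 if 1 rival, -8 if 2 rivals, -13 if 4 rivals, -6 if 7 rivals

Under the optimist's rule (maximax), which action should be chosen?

A1

Row maxima: A1=-5, A2=-6, A3=-7, A4=-6
Best best-case = -5 → A1.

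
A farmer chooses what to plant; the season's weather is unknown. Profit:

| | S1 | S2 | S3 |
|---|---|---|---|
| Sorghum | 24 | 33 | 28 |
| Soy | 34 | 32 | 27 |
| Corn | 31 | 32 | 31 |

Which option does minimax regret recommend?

Column bests: S1=34, S2=33, S3=31.
Sorghum regrets: 10, 0, 3 → max 10
Soy regrets: 0, 1, 4 → max 4
Corn regrets: 3, 1, 0 → max 3
Smallest max regret = 3 → Corn.

Corn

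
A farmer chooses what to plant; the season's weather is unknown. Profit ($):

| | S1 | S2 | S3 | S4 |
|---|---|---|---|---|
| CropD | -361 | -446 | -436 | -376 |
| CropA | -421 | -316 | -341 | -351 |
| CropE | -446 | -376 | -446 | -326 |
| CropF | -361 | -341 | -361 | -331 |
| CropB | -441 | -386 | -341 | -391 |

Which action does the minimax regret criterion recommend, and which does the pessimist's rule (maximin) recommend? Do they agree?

Column bests: S1=-361, S2=-316, S3=-341, S4=-326.
CropD regrets: 0, 130, 95, 50 → max 130
CropA regrets: 60, 0, 0, 25 → max 60
CropE regrets: 85, 60, 105, 0 → max 105
CropF regrets: 0, 25, 20, 5 → max 25
CropB regrets: 80, 70, 0, 65 → max 80
Smallest max regret = 25 → CropF.
Row minima: CropD=-446, CropA=-421, CropE=-446, CropF=-361, CropB=-441
Best worst-case = -361 → CropF.

minimax regret → CropF; maximin → CropF (agree)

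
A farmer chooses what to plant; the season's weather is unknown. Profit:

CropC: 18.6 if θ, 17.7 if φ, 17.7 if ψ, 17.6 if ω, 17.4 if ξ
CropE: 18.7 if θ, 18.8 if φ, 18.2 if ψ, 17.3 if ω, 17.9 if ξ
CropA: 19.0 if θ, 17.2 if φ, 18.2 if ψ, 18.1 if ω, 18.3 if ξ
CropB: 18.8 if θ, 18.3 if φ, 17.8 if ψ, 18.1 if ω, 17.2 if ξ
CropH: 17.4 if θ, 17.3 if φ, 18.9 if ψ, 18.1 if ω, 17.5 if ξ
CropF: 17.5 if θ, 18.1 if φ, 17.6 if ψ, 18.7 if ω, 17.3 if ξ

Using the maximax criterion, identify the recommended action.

Row maxima: CropC=18.6, CropE=18.8, CropA=19.0, CropB=18.8, CropH=18.9, CropF=18.7
Best best-case = 19.0 → CropA.

CropA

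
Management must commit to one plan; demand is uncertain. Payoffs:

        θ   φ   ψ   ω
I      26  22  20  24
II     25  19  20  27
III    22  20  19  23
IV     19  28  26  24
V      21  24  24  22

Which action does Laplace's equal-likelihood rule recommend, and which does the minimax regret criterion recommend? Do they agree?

laplace → IV; minimax regret → V (disagree)

Row averages: I=23, II=22.75, III=21, IV=24.25, V=22.75
Highest average = 24.25 → IV.
Column bests: θ=26, φ=28, ψ=26, ω=27.
I regrets: 0, 6, 6, 3 → max 6
II regrets: 1, 9, 6, 0 → max 9
III regrets: 4, 8, 7, 4 → max 8
IV regrets: 7, 0, 0, 3 → max 7
V regrets: 5, 4, 2, 5 → max 5
Smallest max regret = 5 → V.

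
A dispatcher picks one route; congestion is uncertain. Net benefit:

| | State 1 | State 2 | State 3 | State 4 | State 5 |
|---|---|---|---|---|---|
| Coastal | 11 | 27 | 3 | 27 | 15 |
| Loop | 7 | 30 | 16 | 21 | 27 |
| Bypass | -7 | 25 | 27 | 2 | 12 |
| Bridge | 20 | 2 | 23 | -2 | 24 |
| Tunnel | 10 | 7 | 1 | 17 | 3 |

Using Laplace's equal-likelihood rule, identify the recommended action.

Loop

Row averages: Coastal=16.6, Loop=20.2, Bypass=11.8, Bridge=13.4, Tunnel=7.6
Highest average = 20.2 → Loop.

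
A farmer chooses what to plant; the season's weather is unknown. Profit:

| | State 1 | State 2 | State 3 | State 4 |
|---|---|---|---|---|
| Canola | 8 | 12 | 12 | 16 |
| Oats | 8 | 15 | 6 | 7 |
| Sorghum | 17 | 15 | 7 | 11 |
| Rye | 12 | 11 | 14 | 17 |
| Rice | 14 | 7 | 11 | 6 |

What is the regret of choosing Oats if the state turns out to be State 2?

0

Best payoff under State 2 is 15.
Regret = 15 − 15 = 0.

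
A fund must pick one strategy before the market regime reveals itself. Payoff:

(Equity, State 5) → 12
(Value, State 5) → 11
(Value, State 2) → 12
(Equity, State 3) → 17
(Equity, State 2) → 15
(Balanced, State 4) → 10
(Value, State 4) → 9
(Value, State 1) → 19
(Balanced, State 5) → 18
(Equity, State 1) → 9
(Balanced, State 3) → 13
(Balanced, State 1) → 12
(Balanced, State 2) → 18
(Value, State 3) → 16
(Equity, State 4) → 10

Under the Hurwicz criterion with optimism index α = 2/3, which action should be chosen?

Equity: 2/3·17 + 1/3·9 = 43/3
Value: 2/3·19 + 1/3·9 = 47/3
Balanced: 2/3·18 + 1/3·10 = 46/3
Highest Hurwicz score = 47/3 → Value.

Value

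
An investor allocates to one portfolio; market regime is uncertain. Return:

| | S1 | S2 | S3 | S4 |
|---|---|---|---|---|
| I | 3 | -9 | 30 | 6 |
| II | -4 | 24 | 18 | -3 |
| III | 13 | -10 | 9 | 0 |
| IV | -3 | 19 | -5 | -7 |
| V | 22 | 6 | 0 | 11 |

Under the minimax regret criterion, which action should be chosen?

II

Column bests: S1=22, S2=24, S3=30, S4=11.
I regrets: 19, 33, 0, 5 → max 33
II regrets: 26, 0, 12, 14 → max 26
III regrets: 9, 34, 21, 11 → max 34
IV regrets: 25, 5, 35, 18 → max 35
V regrets: 0, 18, 30, 0 → max 30
Smallest max regret = 26 → II.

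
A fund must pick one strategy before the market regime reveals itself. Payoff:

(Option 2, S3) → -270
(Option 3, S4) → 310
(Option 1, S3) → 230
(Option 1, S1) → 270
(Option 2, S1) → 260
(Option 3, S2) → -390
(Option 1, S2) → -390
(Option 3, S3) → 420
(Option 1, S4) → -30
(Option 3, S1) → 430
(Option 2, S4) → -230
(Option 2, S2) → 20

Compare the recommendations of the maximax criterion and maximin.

Row maxima: Option 1=270, Option 2=260, Option 3=430
Best best-case = 430 → Option 3.
Row minima: Option 1=-390, Option 2=-270, Option 3=-390
Best worst-case = -270 → Option 2.

maximax → Option 3; maximin → Option 2 (disagree)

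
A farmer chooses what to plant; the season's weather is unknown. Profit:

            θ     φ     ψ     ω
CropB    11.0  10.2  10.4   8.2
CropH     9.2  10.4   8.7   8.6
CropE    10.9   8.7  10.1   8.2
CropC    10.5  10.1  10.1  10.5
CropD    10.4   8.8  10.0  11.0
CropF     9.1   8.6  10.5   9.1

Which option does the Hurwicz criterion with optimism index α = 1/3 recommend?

CropC

CropB: 1/3·11.0 + 2/3·8.2 = 137/15
CropH: 1/3·10.4 + 2/3·8.6 = 9.2
CropE: 1/3·10.9 + 2/3·8.2 = 9.1
CropC: 1/3·10.5 + 2/3·10.1 = 307/30
CropD: 1/3·11.0 + 2/3·8.8 = 143/15
CropF: 1/3·10.5 + 2/3·8.6 = 277/30
Highest Hurwicz score = 307/30 → CropC.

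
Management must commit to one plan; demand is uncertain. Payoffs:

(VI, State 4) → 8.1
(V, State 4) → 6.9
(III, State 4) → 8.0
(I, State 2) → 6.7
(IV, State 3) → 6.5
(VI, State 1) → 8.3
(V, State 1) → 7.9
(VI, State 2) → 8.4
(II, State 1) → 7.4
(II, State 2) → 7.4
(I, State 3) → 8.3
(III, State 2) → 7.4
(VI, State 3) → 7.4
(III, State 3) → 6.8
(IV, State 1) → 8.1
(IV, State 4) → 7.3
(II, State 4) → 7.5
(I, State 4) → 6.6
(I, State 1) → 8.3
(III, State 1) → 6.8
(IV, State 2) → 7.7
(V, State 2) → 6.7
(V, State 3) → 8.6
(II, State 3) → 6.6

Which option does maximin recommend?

Row minima: I=6.6, II=6.6, III=6.8, IV=6.5, V=6.7, VI=7.4
Best worst-case = 7.4 → VI.

VI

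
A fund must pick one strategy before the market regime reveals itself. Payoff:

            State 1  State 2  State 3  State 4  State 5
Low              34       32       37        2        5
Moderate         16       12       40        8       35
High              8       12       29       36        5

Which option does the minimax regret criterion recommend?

Moderate

Column bests: State 1=34, State 2=32, State 3=40, State 4=36, State 5=35.
Low regrets: 0, 0, 3, 34, 30 → max 34
Moderate regrets: 18, 20, 0, 28, 0 → max 28
High regrets: 26, 20, 11, 0, 30 → max 30
Smallest max regret = 28 → Moderate.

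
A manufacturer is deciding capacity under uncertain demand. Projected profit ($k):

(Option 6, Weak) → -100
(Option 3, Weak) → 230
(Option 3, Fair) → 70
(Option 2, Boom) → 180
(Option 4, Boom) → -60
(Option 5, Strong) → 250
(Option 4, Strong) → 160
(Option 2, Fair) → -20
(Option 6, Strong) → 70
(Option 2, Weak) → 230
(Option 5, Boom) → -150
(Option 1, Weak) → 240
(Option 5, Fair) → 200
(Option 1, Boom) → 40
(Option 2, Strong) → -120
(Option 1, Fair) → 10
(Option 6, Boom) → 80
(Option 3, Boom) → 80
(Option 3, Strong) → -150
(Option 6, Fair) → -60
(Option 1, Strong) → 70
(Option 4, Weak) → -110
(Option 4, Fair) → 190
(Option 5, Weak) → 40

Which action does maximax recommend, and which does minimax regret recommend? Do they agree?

maximax → Option 5; minimax regret → Option 1 (disagree)

Row maxima: Option 1=240, Option 2=230, Option 3=230, Option 4=190, Option 5=250, Option 6=80
Best best-case = 250 → Option 5.
Column bests: Weak=240, Fair=200, Strong=250, Boom=180.
Option 1 regrets: 0, 190, 180, 140 → max 190
Option 2 regrets: 10, 220, 370, 0 → max 370
Option 3 regrets: 10, 130, 400, 100 → max 400
Option 4 regrets: 350, 10, 90, 240 → max 350
Option 5 regrets: 200, 0, 0, 330 → max 330
Option 6 regrets: 340, 260, 180, 100 → max 340
Smallest max regret = 190 → Option 1.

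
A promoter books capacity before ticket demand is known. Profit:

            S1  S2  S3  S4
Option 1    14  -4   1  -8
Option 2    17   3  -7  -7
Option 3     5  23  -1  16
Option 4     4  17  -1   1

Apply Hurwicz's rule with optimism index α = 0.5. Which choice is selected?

Option 1: 0.5·14 + 0.5·(-8) = 3
Option 2: 0.5·17 + 0.5·(-7) = 5
Option 3: 0.5·23 + 0.5·(-1) = 11
Option 4: 0.5·17 + 0.5·(-1) = 8
Highest Hurwicz score = 11 → Option 3.

Option 3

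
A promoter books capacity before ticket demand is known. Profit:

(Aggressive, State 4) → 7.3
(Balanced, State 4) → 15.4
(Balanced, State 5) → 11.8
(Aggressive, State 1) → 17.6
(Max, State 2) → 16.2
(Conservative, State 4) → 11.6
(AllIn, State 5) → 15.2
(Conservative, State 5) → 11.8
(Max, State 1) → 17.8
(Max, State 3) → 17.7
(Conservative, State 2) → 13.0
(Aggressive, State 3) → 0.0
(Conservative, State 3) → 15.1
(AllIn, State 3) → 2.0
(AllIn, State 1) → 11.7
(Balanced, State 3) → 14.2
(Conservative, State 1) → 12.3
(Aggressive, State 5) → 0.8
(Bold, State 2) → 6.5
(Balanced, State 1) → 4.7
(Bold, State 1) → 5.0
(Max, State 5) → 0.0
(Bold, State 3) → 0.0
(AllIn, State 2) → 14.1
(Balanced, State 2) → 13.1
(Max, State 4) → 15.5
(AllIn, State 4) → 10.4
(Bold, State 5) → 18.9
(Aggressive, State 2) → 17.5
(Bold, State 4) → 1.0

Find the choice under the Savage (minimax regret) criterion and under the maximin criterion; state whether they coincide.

minimax regret → Conservative; maximin → Conservative (agree)

Column bests: State 1=17.8, State 2=17.5, State 3=17.7, State 4=15.5, State 5=18.9.
Conservative regrets: 5.5, 4.5, 2.6, 3.9, 7.1 → max 7.1
Balanced regrets: 13.1, 4.4, 3.5, 0.1, 7.1 → max 13.1
Aggressive regrets: 0.2, 0.0, 17.7, 8.2, 18.1 → max 18.1
Bold regrets: 12.8, 11.0, 17.7, 14.5, 0.0 → max 17.7
AllIn regrets: 6.1, 3.4, 15.7, 5.1, 3.7 → max 15.7
Max regrets: 0.0, 1.3, 0.0, 0.0, 18.9 → max 18.9
Smallest max regret = 7.1 → Conservative.
Row minima: Conservative=11.6, Balanced=4.7, Aggressive=0.0, Bold=0.0, AllIn=2.0, Max=0.0
Best worst-case = 11.6 → Conservative.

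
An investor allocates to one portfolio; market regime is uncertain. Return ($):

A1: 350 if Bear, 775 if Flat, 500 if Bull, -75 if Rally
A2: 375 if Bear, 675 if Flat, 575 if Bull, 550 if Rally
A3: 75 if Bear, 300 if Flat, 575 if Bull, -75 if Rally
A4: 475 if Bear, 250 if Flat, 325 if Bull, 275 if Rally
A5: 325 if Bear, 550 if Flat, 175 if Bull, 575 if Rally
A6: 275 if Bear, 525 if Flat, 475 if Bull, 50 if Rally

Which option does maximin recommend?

Row minima: A1=-75, A2=375, A3=-75, A4=250, A5=175, A6=50
Best worst-case = 375 → A2.

A2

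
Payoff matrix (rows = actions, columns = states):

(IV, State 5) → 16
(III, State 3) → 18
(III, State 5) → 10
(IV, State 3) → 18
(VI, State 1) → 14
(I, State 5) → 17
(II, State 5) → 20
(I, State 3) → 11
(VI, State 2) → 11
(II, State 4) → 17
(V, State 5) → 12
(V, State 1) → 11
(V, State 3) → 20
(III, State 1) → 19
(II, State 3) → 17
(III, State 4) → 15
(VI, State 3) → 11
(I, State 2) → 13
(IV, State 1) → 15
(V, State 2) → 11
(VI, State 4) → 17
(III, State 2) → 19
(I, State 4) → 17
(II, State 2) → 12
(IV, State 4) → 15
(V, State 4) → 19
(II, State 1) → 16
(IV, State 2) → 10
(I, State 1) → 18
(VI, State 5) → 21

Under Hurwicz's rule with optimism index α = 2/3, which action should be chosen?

VI

I: 2/3·18 + 1/3·11 = 47/3
II: 2/3·20 + 1/3·12 = 52/3
III: 2/3·19 + 1/3·10 = 16
IV: 2/3·18 + 1/3·10 = 46/3
V: 2/3·20 + 1/3·11 = 17
VI: 2/3·21 + 1/3·11 = 53/3
Highest Hurwicz score = 53/3 → VI.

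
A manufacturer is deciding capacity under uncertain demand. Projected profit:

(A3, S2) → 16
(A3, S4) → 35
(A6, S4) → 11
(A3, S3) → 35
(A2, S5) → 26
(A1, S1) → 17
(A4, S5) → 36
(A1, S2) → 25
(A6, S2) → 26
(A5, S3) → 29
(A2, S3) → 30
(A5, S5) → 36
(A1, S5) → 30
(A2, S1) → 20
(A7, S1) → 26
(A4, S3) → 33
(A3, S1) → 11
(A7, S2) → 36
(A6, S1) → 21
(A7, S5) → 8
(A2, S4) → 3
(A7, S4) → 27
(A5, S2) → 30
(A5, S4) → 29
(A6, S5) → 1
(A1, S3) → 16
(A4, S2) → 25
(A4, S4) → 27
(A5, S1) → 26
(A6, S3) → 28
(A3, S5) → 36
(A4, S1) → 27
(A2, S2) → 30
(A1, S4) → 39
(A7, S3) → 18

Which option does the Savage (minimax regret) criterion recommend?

A5

Column bests: S1=27, S2=36, S3=35, S4=39, S5=36.
A1 regrets: 10, 11, 19, 0, 6 → max 19
A2 regrets: 7, 6, 5, 36, 10 → max 36
A3 regrets: 16, 20, 0, 4, 0 → max 20
A4 regrets: 0, 11, 2, 12, 0 → max 12
A5 regrets: 1, 6, 6, 10, 0 → max 10
A6 regrets: 6, 10, 7, 28, 35 → max 35
A7 regrets: 1, 0, 17, 12, 28 → max 28
Smallest max regret = 10 → A5.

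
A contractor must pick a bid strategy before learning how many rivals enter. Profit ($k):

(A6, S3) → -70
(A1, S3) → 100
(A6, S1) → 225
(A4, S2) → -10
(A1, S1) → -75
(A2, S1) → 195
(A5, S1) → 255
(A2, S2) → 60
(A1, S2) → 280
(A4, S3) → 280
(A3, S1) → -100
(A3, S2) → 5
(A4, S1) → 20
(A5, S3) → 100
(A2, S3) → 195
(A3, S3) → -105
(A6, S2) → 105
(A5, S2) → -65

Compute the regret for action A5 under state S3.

Best payoff under S3 is 280.
Regret = 280 − 100 = 180.

180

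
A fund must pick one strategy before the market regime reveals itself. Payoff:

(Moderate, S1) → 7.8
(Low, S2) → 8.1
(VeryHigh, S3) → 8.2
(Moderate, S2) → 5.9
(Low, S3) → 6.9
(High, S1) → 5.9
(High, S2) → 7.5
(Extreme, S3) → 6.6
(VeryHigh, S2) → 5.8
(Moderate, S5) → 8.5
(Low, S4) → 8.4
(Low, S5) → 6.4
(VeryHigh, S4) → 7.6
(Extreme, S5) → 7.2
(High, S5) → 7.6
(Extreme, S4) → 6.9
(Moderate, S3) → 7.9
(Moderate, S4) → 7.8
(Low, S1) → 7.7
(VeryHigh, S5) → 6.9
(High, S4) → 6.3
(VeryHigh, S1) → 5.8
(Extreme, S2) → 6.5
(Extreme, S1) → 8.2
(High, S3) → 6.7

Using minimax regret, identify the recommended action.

Column bests: S1=8.2, S2=8.1, S3=8.2, S4=8.4, S5=8.5.
Low regrets: 0.5, 0.0, 1.3, 0.0, 2.1 → max 2.1
Moderate regrets: 0.4, 2.2, 0.3, 0.6, 0.0 → max 2.2
High regrets: 2.3, 0.6, 1.5, 2.1, 0.9 → max 2.3
VeryHigh regrets: 2.4, 2.3, 0.0, 0.8, 1.6 → max 2.4
Extreme regrets: 0.0, 1.6, 1.6, 1.5, 1.3 → max 1.6
Smallest max regret = 1.6 → Extreme.

Extreme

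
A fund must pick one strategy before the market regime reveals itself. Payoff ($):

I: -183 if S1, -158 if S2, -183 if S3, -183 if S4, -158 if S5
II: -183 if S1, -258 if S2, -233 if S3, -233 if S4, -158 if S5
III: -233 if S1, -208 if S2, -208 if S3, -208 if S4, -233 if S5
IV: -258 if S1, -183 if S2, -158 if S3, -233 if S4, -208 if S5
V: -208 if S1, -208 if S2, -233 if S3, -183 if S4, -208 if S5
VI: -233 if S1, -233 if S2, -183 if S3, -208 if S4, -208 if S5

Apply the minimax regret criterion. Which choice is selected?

I

Column bests: S1=-183, S2=-158, S3=-158, S4=-183, S5=-158.
I regrets: 0, 0, 25, 0, 0 → max 25
II regrets: 0, 100, 75, 50, 0 → max 100
III regrets: 50, 50, 50, 25, 75 → max 75
IV regrets: 75, 25, 0, 50, 50 → max 75
V regrets: 25, 50, 75, 0, 50 → max 75
VI regrets: 50, 75, 25, 25, 50 → max 75
Smallest max regret = 25 → I.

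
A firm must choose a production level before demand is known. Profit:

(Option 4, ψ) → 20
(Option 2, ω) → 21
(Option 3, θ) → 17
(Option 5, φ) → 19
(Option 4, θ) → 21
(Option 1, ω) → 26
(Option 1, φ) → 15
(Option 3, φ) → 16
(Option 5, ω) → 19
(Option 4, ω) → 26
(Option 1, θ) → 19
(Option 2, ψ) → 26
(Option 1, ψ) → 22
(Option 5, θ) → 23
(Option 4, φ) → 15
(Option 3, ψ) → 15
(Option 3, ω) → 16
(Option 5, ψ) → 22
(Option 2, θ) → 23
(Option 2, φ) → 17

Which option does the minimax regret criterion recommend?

Option 1

Column bests: θ=23, φ=19, ψ=26, ω=26.
Option 1 regrets: 4, 4, 4, 0 → max 4
Option 2 regrets: 0, 2, 0, 5 → max 5
Option 3 regrets: 6, 3, 11, 10 → max 11
Option 4 regrets: 2, 4, 6, 0 → max 6
Option 5 regrets: 0, 0, 4, 7 → max 7
Smallest max regret = 4 → Option 1.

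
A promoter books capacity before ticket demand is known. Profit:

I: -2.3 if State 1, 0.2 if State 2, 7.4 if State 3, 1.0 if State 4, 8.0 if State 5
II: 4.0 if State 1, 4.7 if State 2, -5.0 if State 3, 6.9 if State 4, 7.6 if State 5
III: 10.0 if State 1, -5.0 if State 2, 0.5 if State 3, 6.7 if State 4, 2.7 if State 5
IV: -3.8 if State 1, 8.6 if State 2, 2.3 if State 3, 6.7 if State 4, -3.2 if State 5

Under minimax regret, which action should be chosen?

Column bests: State 1=10.0, State 2=8.6, State 3=7.4, State 4=6.9, State 5=8.0.
I regrets: 12.3, 8.4, 0.0, 5.9, 0.0 → max 12.3
II regrets: 6.0, 3.9, 12.4, 0.0, 0.4 → max 12.4
III regrets: 0.0, 13.6, 6.9, 0.2, 5.3 → max 13.6
IV regrets: 13.8, 0.0, 5.1, 0.2, 11.2 → max 13.8
Smallest max regret = 12.3 → I.

I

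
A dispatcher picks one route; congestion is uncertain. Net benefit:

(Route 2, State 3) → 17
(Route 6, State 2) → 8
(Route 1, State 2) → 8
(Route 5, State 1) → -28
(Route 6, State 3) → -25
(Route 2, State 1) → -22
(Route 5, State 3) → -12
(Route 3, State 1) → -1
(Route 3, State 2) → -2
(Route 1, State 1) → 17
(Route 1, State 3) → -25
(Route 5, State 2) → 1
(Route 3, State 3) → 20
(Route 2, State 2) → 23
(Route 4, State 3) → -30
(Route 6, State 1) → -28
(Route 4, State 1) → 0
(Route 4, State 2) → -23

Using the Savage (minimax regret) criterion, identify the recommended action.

Column bests: State 1=17, State 2=23, State 3=20.
Route 1 regrets: 0, 15, 45 → max 45
Route 2 regrets: 39, 0, 3 → max 39
Route 3 regrets: 18, 25, 0 → max 25
Route 4 regrets: 17, 46, 50 → max 50
Route 5 regrets: 45, 22, 32 → max 45
Route 6 regrets: 45, 15, 45 → max 45
Smallest max regret = 25 → Route 3.

Route 3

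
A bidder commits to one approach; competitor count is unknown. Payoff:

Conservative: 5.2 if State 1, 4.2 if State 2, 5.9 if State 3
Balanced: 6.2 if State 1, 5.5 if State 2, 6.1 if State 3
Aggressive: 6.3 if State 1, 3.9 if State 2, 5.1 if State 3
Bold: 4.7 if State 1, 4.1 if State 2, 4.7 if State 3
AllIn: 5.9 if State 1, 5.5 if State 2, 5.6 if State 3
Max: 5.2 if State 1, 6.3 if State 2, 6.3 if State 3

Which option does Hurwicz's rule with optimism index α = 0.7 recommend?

Balanced

Conservative: 0.7·5.9 + 0.3·4.2 = 5.39
Balanced: 0.7·6.2 + 0.3·5.5 = 5.99
Aggressive: 0.7·6.3 + 0.3·3.9 = 5.58
Bold: 0.7·4.7 + 0.3·4.1 = 4.52
AllIn: 0.7·5.9 + 0.3·5.5 = 5.78
Max: 0.7·6.3 + 0.3·5.2 = 5.97
Highest Hurwicz score = 5.99 → Balanced.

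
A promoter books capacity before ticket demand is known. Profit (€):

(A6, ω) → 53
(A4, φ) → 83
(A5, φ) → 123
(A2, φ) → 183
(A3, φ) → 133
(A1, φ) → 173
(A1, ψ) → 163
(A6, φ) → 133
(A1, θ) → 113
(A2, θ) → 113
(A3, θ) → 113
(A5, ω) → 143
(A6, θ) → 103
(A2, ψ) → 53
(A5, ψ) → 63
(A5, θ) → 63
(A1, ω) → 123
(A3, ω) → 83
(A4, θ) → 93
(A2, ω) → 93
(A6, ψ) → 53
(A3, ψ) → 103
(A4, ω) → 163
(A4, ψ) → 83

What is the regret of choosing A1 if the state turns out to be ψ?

Best payoff under ψ is 163.
Regret = 163 − 163 = 0.

0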